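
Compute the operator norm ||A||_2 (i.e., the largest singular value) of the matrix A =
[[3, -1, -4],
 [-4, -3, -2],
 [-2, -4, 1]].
||A||_2 ≈ 6.6763 (= sqrt(largest eigenvalue of A^T A))

||A||_2 = sigma_max(A) = sqrt(lambda_max(A^T A)). Form the symmetric matrix M = A^T A =
[[29, 17, -6],
 [17, 26, 6],
 [-6, 6, 21]].
Its characteristic polynomial (trace, sum of principal 2x2 minors, determinant of M give the coefficients) is
  p(λ) = det(λ I - M) = λ^3 - 76λ^2 + 1548λ - 6561.
No integer candidate from the rational root theorem (±divisors of 6561) is a root, so the roots are irrational. The cubic discriminant is Δ = 214383429 > 0, so there are three distinct real roots. p(5) = -596 and p(6) = 207 have opposite signs, so a root lies in (5, 6); Newton's method refines it to λ ≈ 5.7276. p(25) = 264 and p(26) = -113 have opposite signs, so a root lies in (25, 26); Newton's method refines it to λ ≈ 25.6999. p(44) = -401 and p(45) = 324 have opposite signs, so a root lies in (44, 45); Newton's method refines it to λ ≈ 44.5725. Check (Vieta): the three roots sum to 76, matching tr M = 76.
So the eigenvalues of A^T A are ≈ 5.7276, 25.6999, 44.5725 (all ≥ 0, as they must be for A^T A). The largest is λ_max ≈ 44.5725, hence ||A||_2 = sqrt(λ_max) ≈ 6.6763.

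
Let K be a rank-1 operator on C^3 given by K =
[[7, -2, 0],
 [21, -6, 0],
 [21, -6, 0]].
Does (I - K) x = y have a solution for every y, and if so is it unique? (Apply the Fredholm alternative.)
(I - K) is singular (det(I - K) = 0, i.e. 1 ∈ sigma(K)). (I - K) x = y is solvable iff y ⊥ ker((I - K)^*) = span{(7, -2, 0)}, i.e. iff 7y_1 - 2y_2 = 0. When solvable, the solutions are x = y + c·(1, 3, 3), c arbitrary (ker(I - K) = span{(1, 3, 3)}, dimension 1).

K has rank 1, so it is an outer product K = u v^T: every row of K is a multiple of one row vector. Reading off the entries, u = (1, 3, 3) and v = (7, -2, 0) (row i of K equals u_i·v^T). A rank-one matrix u v^T satisfies K u = u (v·u) and kills the (2)-dimensional subspace v^⊥, so its characteristic polynomial is lambda^2 (lambda - v·u) with v·u = tr K = 1. Hence the eigenvalues of I - K are 1 (multiplicity 2) and 1 - (1) = 0, so det(I - K) = 0. (Direct check: I - K =
[[-6, 2, 0],
 [-21, 7, 0],
 [-21, 6, 1]]
has determinant 0.) So 1 is an eigenvalue of K and (I - K) is not invertible. The finite-dimensional Fredholm alternative says: either (I - K) is invertible, or ker(I - K) ≠ {0} and then range(I - K) = ker((I - K)^*)^⊥, with dim ker(I - K) = dim ker((I - K)^*). We are in the second case, so we need both kernels. Kernel of I - K: (I - K) u = u - u (v·u) = u - u = 0, so ker(I - K) = span{u} = span{(1, 3, 3)} (it is exactly 1-dimensional because rank(I - K) = 2). Kernel of the adjoint: K is real, so (I - K)^* = I - K^T = I - v u^T, and (I - v u^T) v = v - v (u·v) = 0; hence ker((I - K)^*) = span{v} = span{(7, -2, 0)}. Therefore (I - K) x = y is solvable iff <y, v> = 0, i.e. iff 7y_1 - 2y_2 = 0. When this holds, K y = u (v·y) = 0, so (I - K) y = y and x = y is a particular solution; the full solution set is the line x = y + c·u = y + c·(1, 3, 3), c ∈ C.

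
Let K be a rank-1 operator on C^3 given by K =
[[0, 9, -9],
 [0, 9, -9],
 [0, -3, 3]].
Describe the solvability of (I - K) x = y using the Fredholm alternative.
(I - K) is invertible (det(I - K) = -11 ≠ 0), so for every y in C^3 the equation (I - K) x = y has a unique solution.

K has rank 1, so it is an outer product K = u v^T: every row of K is a multiple of one row vector. Reading off the entries, u = (-3, -3, 1) and v = (0, -3, 3) (row i of K equals u_i·v^T). A rank-one matrix u v^T satisfies K u = u (v·u) and kills the (2)-dimensional subspace v^⊥, so its characteristic polynomial is lambda^2 (lambda - v·u) with v·u = tr K = 12. Hence the eigenvalues of I - K are 1 (multiplicity 2) and 1 - (12) = -11, so det(I - K) = -11. (Direct check: I - K =
[[1, -9, 9],
 [0, -8, 9],
 [0, 3, -2]]
has determinant -11.) The finite-dimensional Fredholm alternative says: either (I - K) is invertible, or ker(I - K) ≠ {0} and then range(I - K) = ker((I - K)^*)^⊥, with dim ker(I - K) = dim ker((I - K)^*). Since det(I - K) ≠ 0, 1 is not an eigenvalue of K and ker(I - K) = {0}, so we are in the first case: for every y there is a unique x = (I - K)^(-1) y. Explicitly, by the Sherman–Morrison formula, (I - u v^T)^(-1) = I + u v^T/(1 - v·u), i.e. (I - K)^(-1) = I + K/(-11).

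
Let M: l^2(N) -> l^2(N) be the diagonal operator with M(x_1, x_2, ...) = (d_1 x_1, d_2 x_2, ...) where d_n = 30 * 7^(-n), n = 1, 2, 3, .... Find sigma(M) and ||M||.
sigma(M) = {30 * 7^(-n) : n ≥ 1} ∪ {0}; ||M|| = 30/7

A bounded diagonal operator on l^2 with diagonal entries d_n has spectrum equal to the closure of {d_n : n ≥ 1}: every d_n is an eigenvalue (with eigenvector e_n), so {d_n} ⊂ sigma(M); the spectrum is closed, so its closure is too; and for lambda not in the closure, (M - lambda I) has bounded inverse (the diagonal entries 1/(d_n - lambda) are bounded). For our sequence d_n = 30 * 7^(-n), n = 1, 2, 3, ...:
  - {d_n} = {30 * 7^(-n) : n ≥ 1}; the only limit point is 0
  - closure = {30 * 7^(-n) : n ≥ 1} ∪ {0}
For the norm: a diagonal operator has ||M|| = sup_n |d_n|. Here d_n = 30 * 7^(-n) is positive and decreasing, so sup_n |d_n| = d_1 = 30/7. So ||M|| = 30/7.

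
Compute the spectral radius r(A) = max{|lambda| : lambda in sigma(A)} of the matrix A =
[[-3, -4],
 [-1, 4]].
r(A) = (1 + sqrt(65))/2 ≈ 4.5311

The eigenvalues of A are the roots of its characteristic polynomial. With M = A (coefficients from the trace and determinant):
  p(λ) = det(λ I - M) = λ^2 - λ - 16.
For λ^2 - λ - 16 the discriminant is 65. It is nonnegative but not a perfect square, so the roots are real and irrational: λ = (1 ± sqrt(65))/2 ≈ 4.5311, -3.5311.
Thus the eigenvalues (to 4 decimals) are 4.5311 (modulus 4.5311); -3.5311 (modulus 3.5311). The spectral radius is the largest modulus: r(A) = (1 + sqrt(65))/2 ≈ 4.5311. (Cross-check: r(A) ≤ ||A||_2 ≈ 5.8823; equality holds whenever A is normal, though it can also hold for some non-normal A.)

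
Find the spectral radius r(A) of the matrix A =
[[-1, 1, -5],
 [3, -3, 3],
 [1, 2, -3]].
r(A) ≈ 6.163

The eigenvalues of A are the roots of its characteristic polynomial. With M = A (coefficients from the trace, the sum of principal 2x2 minors, and det A):
  p(λ) = det(λ I - M) = λ^3 + 7λ^2 + 11λ + 36.
No integer candidate from the rational root theorem (±divisors of 36) is a root, so the roots are irrational. The cubic discriminant is Δ = -33883 < 0, so there is one real root and a complex-conjugate pair. p(-7) = -41 and p(-6) = 6 have opposite signs, so a root lies in (-7, -6); Newton's method refines it to λ ≈ -6.163. Dividing out (λ - (-6.163)) leaves approximately λ^2 + 0.837λ + 5.8414. For λ^2 + 0.837λ + 5.8414 the discriminant is -22.6648. It is negative, so the remaining roots are the complex-conjugate pair λ ≈ -0.4185 ± 2.3804i. Their product equals the constant term, so |λ|^2 ≈ 5.8414 and |λ| ≈ 2.4169.
Thus the eigenvalues (to 4 decimals) are -6.163 (modulus 6.163); -0.4185 ± 2.3804i (modulus 2.4169). The spectral radius is the largest modulus: r(A) ≈ 6.163. (Cross-check: r(A) ≤ ||A||_2 ≈ 7.558; equality holds whenever A is normal, though it can also hold for some non-normal A.)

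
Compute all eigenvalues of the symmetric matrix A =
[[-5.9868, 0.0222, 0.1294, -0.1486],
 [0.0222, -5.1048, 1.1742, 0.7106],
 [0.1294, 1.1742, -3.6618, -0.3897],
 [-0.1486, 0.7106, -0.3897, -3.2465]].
sigma(A) ≈ {-6, -3} (-6 with multiplicity 2, -3 with multiplicity 2)

A is real symmetric, so its spectrum consists of real eigenvalues. Expanding the characteristic polynomial of the displayed matrix gives
  det(λ I - A) = p(λ) = λ^4 + (18)λ^3 + (116.9987)λ^2 + (323.9943)λ + (323.9922).
Solving p(λ) = 0 yields eigenvalues ≈ -6, -6, -3, -3. (A is shown rounded to 4 decimals, so these recover the underlying integer eigenvalues to within that precision.)
Verification: the trace of A = -18 equals the sum of eigenvalues -18, and det(A) ≈ 323.9922 matches the eigenvalue product 324.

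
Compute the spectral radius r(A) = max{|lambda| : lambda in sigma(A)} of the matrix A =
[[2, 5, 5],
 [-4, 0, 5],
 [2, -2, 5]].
r(A) = 7

The eigenvalues of A are the roots of its characteristic polynomial. With M = A (coefficients from the trace, the sum of principal 2x2 minors, and det A):
  p(λ) = det(λ I - M) = λ^3 - 7λ^2 + 30λ - 210.
By the rational root theorem any rational root is an integer divisor of 210. Testing λ = 7: p(7) = 343 - 343 + 210 - 210 = 0, so λ = 7 is a root. Dividing out (λ - 7) leaves p(λ) = (λ - 7)(λ^2 + 30). For λ^2 + 30 the discriminant is -120. It is negative, so the roots are the complex-conjugate pair λ = 0 ± (sqrt(120)/2) i ≈ 0 ± 5.4772i. For a conjugate pair the product of the roots equals the constant term, so |λ|^2 = 30 and |λ| = sqrt(30) ≈ 5.4772.
Thus the eigenvalues (to 4 decimals) are 0 ± 5.4772i (modulus 5.4772); 7 (modulus 7). The spectral radius is the largest modulus: r(A) = 7. (Cross-check: r(A) ≤ ||A||_2 ≈ 8.917; equality holds whenever A is normal, though it can also hold for some non-normal A.)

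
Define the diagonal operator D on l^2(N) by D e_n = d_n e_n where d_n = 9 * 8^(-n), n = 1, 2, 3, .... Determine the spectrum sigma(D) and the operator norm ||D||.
sigma(D) = {9 * 8^(-n) : n ≥ 1} ∪ {0}; ||D|| = 9/8

A bounded diagonal operator on l^2 with diagonal entries d_n has spectrum equal to the closure of {d_n : n ≥ 1}: every d_n is an eigenvalue (with eigenvector e_n), so {d_n} ⊂ sigma(D); the spectrum is closed, so its closure is too; and for lambda not in the closure, (D - lambda I) has bounded inverse (the diagonal entries 1/(d_n - lambda) are bounded). For our sequence d_n = 9 * 8^(-n), n = 1, 2, 3, ...:
  - {d_n} = {9 * 8^(-n) : n ≥ 1}; the only limit point is 0
  - closure = {9 * 8^(-n) : n ≥ 1} ∪ {0}
For the norm: a diagonal operator has ||D|| = sup_n |d_n|. Here d_n = 9 * 8^(-n) is positive and decreasing, so sup_n |d_n| = d_1 = 9/8. So ||D|| = 9/8.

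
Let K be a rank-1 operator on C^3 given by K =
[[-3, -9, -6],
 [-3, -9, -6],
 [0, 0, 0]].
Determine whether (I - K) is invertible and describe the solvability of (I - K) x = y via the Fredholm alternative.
(I - K) is invertible (det(I - K) = 13 ≠ 0), so for every y in C^3 the equation (I - K) x = y has a unique solution.

K has rank 1, so it is an outer product K = u v^T: every row of K is a multiple of one row vector. Reading off the entries, u = (-3, -3, 0) and v = (1, 3, 2) (row i of K equals u_i·v^T). A rank-one matrix u v^T satisfies K u = u (v·u) and kills the (2)-dimensional subspace v^⊥, so its characteristic polynomial is lambda^2 (lambda - v·u) with v·u = tr K = -12. Hence the eigenvalues of I - K are 1 (multiplicity 2) and 1 - (-12) = 13, so det(I - K) = 13. (Direct check: I - K =
[[4, 9, 6],
 [3, 10, 6],
 [0, 0, 1]]
has determinant 13.) The finite-dimensional Fredholm alternative says: either (I - K) is invertible, or ker(I - K) ≠ {0} and then range(I - K) = ker((I - K)^*)^⊥, with dim ker(I - K) = dim ker((I - K)^*). Since det(I - K) ≠ 0, 1 is not an eigenvalue of K and ker(I - K) = {0}, so we are in the first case: for every y there is a unique x = (I - K)^(-1) y. Explicitly, by the Sherman–Morrison formula, (I - u v^T)^(-1) = I + u v^T/(1 - v·u), i.e. (I - K)^(-1) = I + K/(13).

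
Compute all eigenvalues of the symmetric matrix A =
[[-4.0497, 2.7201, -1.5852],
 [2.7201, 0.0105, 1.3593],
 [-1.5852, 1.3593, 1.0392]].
sigma(A) ≈ {-6, 1, 2}

A is real symmetric, so its spectrum consists of real eigenvalues. Expanding the characteristic polynomial of the displayed matrix gives
  det(λ I - A) = p(λ) = λ^3 + (3)λ^2 + (-16)λ + (12).
Solving p(λ) = 0 yields eigenvalues ≈ -6, 1, 2. (A is shown rounded to 4 decimals, so these recover the underlying integer eigenvalues to within that precision.)
Verification: the trace of A = -3 equals the sum of eigenvalues -3, and det(A) ≈ -11.9993 matches the eigenvalue product -12.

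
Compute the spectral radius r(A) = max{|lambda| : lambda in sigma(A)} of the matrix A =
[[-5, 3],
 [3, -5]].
r(A) = 8

The eigenvalues of A are the roots of its characteristic polynomial. With M = A (coefficients from the trace and determinant):
  p(λ) = det(λ I - M) = λ^2 + 10λ + 16.
For λ^2 + 10λ + 16 the discriminant is 36. It is a perfect square (6^2), so the roots are rational: λ = (-10 ± 6)/2 = -2, -8.
Thus the eigenvalues (to 4 decimals) are -2 (modulus 2); -8 (modulus 8). The spectral radius is the largest modulus: r(A) = 8. (Cross-check: r(A) ≤ ||A||_2 ≈ 8; equality holds whenever A is normal, though it can also hold for some non-normal A.)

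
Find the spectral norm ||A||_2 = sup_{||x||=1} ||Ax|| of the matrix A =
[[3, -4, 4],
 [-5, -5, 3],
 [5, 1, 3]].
||A||_2 ≈ 8.4782 (= sqrt(largest eigenvalue of A^T A))

||A||_2 = sigma_max(A) = sqrt(lambda_max(A^T A)). Form the symmetric matrix M = A^T A =
[[59, 18, 12],
 [18, 42, -28],
 [12, -28, 34]].
Its characteristic polynomial (trace, sum of principal 2x2 minors, determinant of M give the coefficients) is
  p(λ) = det(λ I - M) = λ^3 - 135λ^2 + 4660λ - 8836.
No integer candidate from the rational root theorem (±divisors of 8836) is a root, so the roots are irrational. The cubic discriminant is Δ = 1977606608 > 0, so there are three distinct real roots. p(2) = -48 and p(3) = 3956 have opposite signs, so a root lies in (2, 3); Newton's method refines it to λ ≈ 2.0116. p(61) = 70 and p(62) = -528 have opposite signs, so a root lies in (61, 62); Newton's method refines it to λ ≈ 61.1091. p(71) = -600 and p(72) = 92 have opposite signs, so a root lies in (71, 72); Newton's method refines it to λ ≈ 71.8793. Check (Vieta): the three roots sum to 135, matching tr M = 135.
So the eigenvalues of A^T A are ≈ 2.0116, 61.1091, 71.8793 (all ≥ 0, as they must be for A^T A). The largest is λ_max ≈ 71.8793, hence ||A||_2 = sqrt(λ_max) ≈ 8.4782.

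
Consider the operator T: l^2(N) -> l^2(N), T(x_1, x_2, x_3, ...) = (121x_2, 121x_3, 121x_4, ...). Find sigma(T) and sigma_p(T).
sigma(T) = closed disk {z in C : |z| ≤ 121}; sigma_p(T) = open disk {z in C : |z| < 121}

Note T = 121·V where V is the unit left shift (V x)_k = x_{k+1}; so sigma(T) = 121·sigma(V) and ||T|| = 121||V||. ||T x||^2 = 14641sum_{k≥2} |x_k|^2 ≤ 14641||x||^2, with equality on {x : x_1 = 0}, so ||T|| = 121. For any lambda with |lambda| < 121, set r = lambda/121 (|r| < 1); the vector x = (1, r, r^2, ...) is in l^2 and satisfies T x = 121(r, r^2, ...) = lambda x, so lambda is an eigenvalue. On the boundary |lambda| = 121 the geometric series diverges, so no l^2 eigenvector exists, but these lambda lie in the approximate point spectrum. Hence sigma(T) is the closed disk of radius 121 and sigma_p(T) is the open disk.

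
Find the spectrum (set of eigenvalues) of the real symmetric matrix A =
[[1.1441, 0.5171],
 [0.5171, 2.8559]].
sigma(A) ≈ {1, 3}

A is real symmetric, so its spectrum consists of real eigenvalues. Expanding the characteristic polynomial of the displayed matrix gives
  det(λ I - A) = p(λ) = λ^2 + (-4)λ + (3).
Solving p(λ) = 0 yields eigenvalues ≈ 1, 3. (A is shown rounded to 4 decimals, so these recover the underlying integer eigenvalues to within that precision.)
Verification: the trace of A = 4 equals the sum of eigenvalues 4, and det(A) ≈ 3.0000 matches the eigenvalue product 3.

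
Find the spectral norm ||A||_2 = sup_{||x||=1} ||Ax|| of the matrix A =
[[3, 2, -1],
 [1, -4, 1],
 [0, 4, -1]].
||A||_2 ≈ 6.2453 (= sqrt(largest eigenvalue of A^T A))

||A||_2 = sigma_max(A) = sqrt(lambda_max(A^T A)). Form the symmetric matrix M = A^T A =
[[10, 2, -2],
 [2, 36, -10],
 [-2, -10, 3]].
Its characteristic polynomial (trace, sum of principal 2x2 minors, determinant of M give the coefficients) is
  p(λ) = det(λ I - M) = λ^3 - 49λ^2 + 390λ - 4.
No integer candidate from the rational root theorem (±divisors of 4) is a root, so the roots are irrational. The cubic discriminant is Δ = 127409204 > 0, so there are three distinct real roots. p(0) = -4 and p(1) = 338 have opposite signs, so a root lies in (0, 1); Newton's method refines it to λ ≈ 0.0103. p(9) = 266 and p(10) = -4 have opposite signs, so a root lies in (9, 10); Newton's method refines it to λ ≈ 9.9862. p(39) = -4 and p(40) = 1196 have opposite signs, so a root lies in (39, 40); Newton's method refines it to λ ≈ 39.0035. Check (Vieta): the three roots sum to 49, matching tr M = 49.
So the eigenvalues of A^T A are ≈ 0.0103, 9.9862, 39.0035 (all ≥ 0, as they must be for A^T A). The largest is λ_max ≈ 39.0035, hence ||A||_2 = sqrt(λ_max) ≈ 6.2453.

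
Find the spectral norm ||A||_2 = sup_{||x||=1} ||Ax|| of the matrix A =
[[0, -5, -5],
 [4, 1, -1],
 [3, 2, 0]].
||A||_2 ≈ 7.2743 (= sqrt(largest eigenvalue of A^T A))

||A||_2 = sigma_max(A) = sqrt(lambda_max(A^T A)). Form the symmetric matrix M = A^T A =
[[25, 10, -4],
 [10, 30, 24],
 [-4, 24, 26]].
Its characteristic polynomial (trace, sum of principal 2x2 minors, determinant of M give the coefficients) is
  p(λ) = det(λ I - M) = λ^3 - 81λ^2 + 1488λ - 100.
No integer candidate from the rational root theorem (±divisors of 100) is a root, so the roots are irrational. The cubic discriminant is Δ = 1352517696 > 0, so there are three distinct real roots. p(0) = -100 and p(1) = 1308 have opposite signs, so a root lies in (0, 1); Newton's method refines it to λ ≈ 0.0675. p(28) = 12 and p(29) = -680 have opposite signs, so a root lies in (28, 29); Newton's method refines it to λ ≈ 28.0172. p(52) = -1140 and p(53) = 112 have opposite signs, so a root lies in (52, 53); Newton's method refines it to λ ≈ 52.9153. Check (Vieta): the three roots sum to 81, matching tr M = 81.
So the eigenvalues of A^T A are ≈ 0.0675, 28.0172, 52.9153 (all ≥ 0, as they must be for A^T A). The largest is λ_max ≈ 52.9153, hence ||A||_2 = sqrt(λ_max) ≈ 7.2743.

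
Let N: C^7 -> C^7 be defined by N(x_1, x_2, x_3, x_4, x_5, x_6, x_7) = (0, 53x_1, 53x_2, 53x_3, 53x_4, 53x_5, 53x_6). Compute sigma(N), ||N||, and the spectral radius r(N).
sigma(N) = {0}; ||N|| = 53; r(N) = 0. (N is nilpotent with N^7 = 0.)

On C^7, N is a strictly lower-triangular matrix with 53 on the subdiagonal and zeros elsewhere, so its characteristic polynomial is lambda^7 and every eigenvalue is 0: sigma(N) = {0}. For the operator norm, N e_i = 53e_{i+1} for i = 1, ..., 6 and N e_7 = 0, so the singular values of N are 53 (with multiplicity 6) and 0; hence ||N|| = 53. The spectral radius r(N) = max|lambda| = 0. Note ||N|| > r(N) — characteristic of non-normal nilpotent operators. Indeed N^7 = 0.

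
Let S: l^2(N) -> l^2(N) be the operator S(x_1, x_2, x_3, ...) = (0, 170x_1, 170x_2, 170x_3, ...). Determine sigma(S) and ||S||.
sigma(S) = closed disk {z in C : |z| ≤ 170}; ||S|| = 170

Note S = 170·U where U is the unit right shift (U x)_k = x_{k-1} (with x_0 := 0); so ||S|| = 170||U|| and sigma(S) = 170·sigma(U). ||S x||^2 = sum_{k≥1} |170x_k|^2 = 28900||x||^2, so ||S|| = 170 and sigma(S) ⊂ {|z| ≤ 170}. For any |lambda| < 170, the equation (S - lambda I) x = 0 forces x_1 = 0, then 170x_k = lambda x_{k+1} ⇒ x = 0, so S has no eigenvalues. But (S - lambda I) is not surjective for |lambda| < 170: solving (S - lambda I) x = e_1 would require x_n proportional to (lambda/170)^(-n), which is not in l^2. So every |lambda| < 170 lies in the residual spectrum. The boundary |lambda| = 170 is in the approximate point spectrum (the spectrum is closed). Hence sigma(S) is the closed disk of radius 170.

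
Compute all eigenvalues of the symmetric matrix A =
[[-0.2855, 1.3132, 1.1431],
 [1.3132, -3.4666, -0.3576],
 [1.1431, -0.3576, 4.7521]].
sigma(A) ≈ {-4, 0, 5}

A is real symmetric, so its spectrum consists of real eigenvalues. Expanding the characteristic polynomial of the displayed matrix gives
  det(λ I - A) = p(λ) = λ^3 + (-1)λ^2 + (-20)λ + (0).
Solving p(λ) = 0 yields eigenvalues ≈ -4, 0, 5. (A is shown rounded to 4 decimals, so these recover the underlying integer eigenvalues to within that precision.)
Verification: the trace of A = 1 equals the sum of eigenvalues 1, and det(A) ≈ 0.0009 matches the eigenvalue product 0.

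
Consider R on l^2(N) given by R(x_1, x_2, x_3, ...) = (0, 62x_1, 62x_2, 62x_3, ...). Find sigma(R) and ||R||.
sigma(R) = closed disk {z in C : |z| ≤ 62}; ||R|| = 62

Note R = 62·U where U is the unit right shift (U x)_k = x_{k-1} (with x_0 := 0); so ||R|| = 62||U|| and sigma(R) = 62·sigma(U). ||R x||^2 = sum_{k≥1} |62x_k|^2 = 3844||x||^2, so ||R|| = 62 and sigma(R) ⊂ {|z| ≤ 62}. For any |lambda| < 62, the equation (R - lambda I) x = 0 forces x_1 = 0, then 62x_k = lambda x_{k+1} ⇒ x = 0, so R has no eigenvalues. But (R - lambda I) is not surjective for |lambda| < 62: solving (R - lambda I) x = e_1 would require x_n proportional to (lambda/62)^(-n), which is not in l^2. So every |lambda| < 62 lies in the residual spectrum. The boundary |lambda| = 62 is in the approximate point spectrum (the spectrum is closed). Hence sigma(R) is the closed disk of radius 62.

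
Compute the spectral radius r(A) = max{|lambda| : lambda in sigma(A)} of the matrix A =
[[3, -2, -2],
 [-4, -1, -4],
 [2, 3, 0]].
r(A) ≈ 4.4763

The eigenvalues of A are the roots of its characteristic polynomial. With M = A (coefficients from the trace, the sum of principal 2x2 minors, and det A):
  p(λ) = det(λ I - M) = λ^3 - 2λ^2 + 5λ - 72.
No integer candidate from the rational root theorem (±divisors of 72) is a root, so the roots are irrational. The cubic discriminant is Δ = -129712 < 0, so there is one real root and a complex-conjugate pair. p(4) = -20 and p(5) = 28 have opposite signs, so a root lies in (4, 5); Newton's method refines it to λ ≈ 4.4763. Dividing out (λ - (4.4763)) leaves approximately λ^2 + 2.4763λ + 16.0847. For λ^2 + 2.4763λ + 16.0847 the discriminant is -58.2067. It is negative, so the remaining roots are the complex-conjugate pair λ ≈ -1.2382 ± 3.8147i. Their product equals the constant term, so |λ|^2 ≈ 16.0847 and |λ| ≈ 4.0106.
Thus the eigenvalues (to 4 decimals) are 4.4763 (modulus 4.4763); -1.2382 ± 3.8147i (modulus 4.0106). The spectral radius is the largest modulus: r(A) ≈ 4.4763. (Cross-check: r(A) ≤ ||A||_2 ≈ 6.1665; equality holds whenever A is normal, though it can also hold for some non-normal A.)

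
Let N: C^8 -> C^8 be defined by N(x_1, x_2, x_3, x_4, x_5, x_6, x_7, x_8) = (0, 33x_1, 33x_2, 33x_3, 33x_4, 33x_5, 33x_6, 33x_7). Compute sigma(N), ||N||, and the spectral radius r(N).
sigma(N) = {0}; ||N|| = 33; r(N) = 0. (N is nilpotent with N^8 = 0.)

On C^8, N is a strictly lower-triangular matrix with 33 on the subdiagonal and zeros elsewhere, so its characteristic polynomial is lambda^8 and every eigenvalue is 0: sigma(N) = {0}. For the operator norm, N e_i = 33e_{i+1} for i = 1, ..., 7 and N e_8 = 0, so the singular values of N are 33 (with multiplicity 7) and 0; hence ||N|| = 33. The spectral radius r(N) = max|lambda| = 0. Note ||N|| > r(N) — characteristic of non-normal nilpotent operators. Indeed N^8 = 0.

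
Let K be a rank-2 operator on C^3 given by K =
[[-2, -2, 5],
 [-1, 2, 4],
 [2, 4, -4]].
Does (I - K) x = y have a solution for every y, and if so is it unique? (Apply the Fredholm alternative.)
(I - K) is invertible (det(I - K) = -27 ≠ 0), so for every y in C^3 the equation (I - K) x = y has a unique solution.

K has rank 2 and factors as K = U V^T = u1 v1^T + u2 v2^T with u1 = (2, 1, -2), v1 = (-1, -2, 2), u2 = (1, 2, 0), v2 = (0, 2, 1) (multiplying out reproduces the displayed K). The nonzero eigenvalues of U V^T coincide with those of the 2 x 2 matrix G = V^T U = [[v1·u1, v1·u2], [v2·u1, v2·u2]] = [[-8, -5], [0, 4]], and by the Sylvester determinant identity det(I_3 - U V^T) = det(I_2 - V^T U) = det([[9, 5], [0, -3]]) = (9)(-3) - (5)(0) = -27. (Direct check: I - K =
[[3, 2, -5],
 [1, -1, -4],
 [-2, -4, 5]]
has determinant -27.) The finite-dimensional Fredholm alternative says: either (I - K) is invertible, or ker(I - K) ≠ {0} and then range(I - K) = ker((I - K)^*)^⊥, with dim ker(I - K) = dim ker((I - K)^*). Since det(I - K) ≠ 0, 1 is not an eigenvalue of K and ker(I - K) = {0}, so we are in the first case: for every y there is a unique x = (I - K)^(-1) y. (Explicitly, by the Woodbury identity, (I - U V^T)^(-1) = I + U (I_2 - G)^(-1) V^T.)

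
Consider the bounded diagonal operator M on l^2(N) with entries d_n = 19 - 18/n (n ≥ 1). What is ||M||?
||M|| = 19

For a diagonal operator on l^2 with entries d_n, ||M|| = sup_n |d_n|. Here d_1 = 1, d_2 = 10, ..., and d_n = 19 - 18/n increases monotonically toward 19. All terms lie in [1, 19), so |d_n| = d_n and the supremum is the limit 19, which is not attained by any individual d_n. Hence ||M|| = 19.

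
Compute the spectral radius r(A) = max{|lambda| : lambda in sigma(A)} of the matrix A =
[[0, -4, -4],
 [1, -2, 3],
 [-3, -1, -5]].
r(A) ≈ 4.7441

The eigenvalues of A are the roots of its characteristic polynomial. With M = A (coefficients from the trace, the sum of principal 2x2 minors, and det A):
  p(λ) = det(λ I - M) = λ^3 + 7λ^2 + 5λ - 44.
No integer candidate from the rational root theorem (±divisors of 44) is a root, so the roots are irrational. The cubic discriminant is Δ = -18899 < 0, so there is one real root and a complex-conjugate pair. p(1) = -31 and p(2) = 2 have opposite signs, so a root lies in (1, 2); Newton's method refines it to λ ≈ 1.955. Dividing out (λ - (1.955)) leaves approximately λ^2 + 8.955λ + 22.5067. For λ^2 + 8.955λ + 22.5067 the discriminant is -9.8354. It is negative, so the remaining roots are the complex-conjugate pair λ ≈ -4.4775 ± 1.5681i. Their product equals the constant term, so |λ|^2 ≈ 22.5067 and |λ| ≈ 4.7441.
Thus the eigenvalues (to 4 decimals) are 1.955 (modulus 1.955); -4.4775 ± 1.5681i (modulus 4.7441). The spectral radius is the largest modulus: r(A) ≈ 4.7441. (Cross-check: r(A) ≤ ||A||_2 ≈ 7.8729; equality holds whenever A is normal, though it can also hold for some non-normal A.)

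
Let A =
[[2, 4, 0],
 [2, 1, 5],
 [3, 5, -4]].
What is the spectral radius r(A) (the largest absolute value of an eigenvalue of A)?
r(A) ≈ 6.6772

The eigenvalues of A are the roots of its characteristic polynomial. With M = A (coefficients from the trace, the sum of principal 2x2 minors, and det A):
  p(λ) = det(λ I - M) = λ^3 + λ^2 - 43λ - 34.
No integer candidate from the rational root theorem (±divisors of 34) is a root, so the roots are irrational. The cubic discriminant is Δ = 315117 > 0, so there are three distinct real roots. p(-7) = -27 and p(-6) = 44 have opposite signs, so a root lies in (-7, -6); Newton's method refines it to λ ≈ -6.6772. p(-1) = 9 and p(0) = -34 have opposite signs, so a root lies in (-1, 0); Newton's method refines it to λ ≈ -0.7876. p(6) = -40 and p(7) = 57 have opposite signs, so a root lies in (6, 7); Newton's method refines it to λ ≈ 6.4649. Check (Vieta): the three roots sum to -1, matching tr M = -1.
Thus the eigenvalues (to 4 decimals) are -6.6772 (modulus 6.6772); -0.7876 (modulus 0.7876); 6.4649 (modulus 6.4649). The spectral radius is the largest modulus: r(A) ≈ 6.6772. (Cross-check: r(A) ≤ ||A||_2 ≈ 8.09; equality holds whenever A is normal, though it can also hold for some non-normal A.)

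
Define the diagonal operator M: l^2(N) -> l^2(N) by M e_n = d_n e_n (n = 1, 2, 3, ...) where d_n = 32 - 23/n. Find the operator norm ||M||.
||M|| = 32

For a diagonal operator on l^2 with entries d_n, ||M|| = sup_n |d_n|. Here d_1 = 9, d_2 = 41/2, ..., and d_n = 32 - 23/n increases monotonically toward 32. All terms lie in [9, 32), so |d_n| = d_n and the supremum is the limit 32, which is not attained by any individual d_n. Hence ||M|| = 32.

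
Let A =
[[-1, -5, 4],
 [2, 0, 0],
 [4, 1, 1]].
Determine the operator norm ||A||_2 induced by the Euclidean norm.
||A||_2 ≈ 6.5829 (= sqrt(largest eigenvalue of A^T A))

||A||_2 = sigma_max(A) = sqrt(lambda_max(A^T A)). Form the symmetric matrix M = A^T A =
[[21, 9, 0],
 [9, 26, -19],
 [0, -19, 17]].
Its characteristic polynomial (trace, sum of principal 2x2 minors, determinant of M give the coefficients) is
  p(λ) = det(λ I - M) = λ^3 - 64λ^2 + 903λ - 324.
No integer candidate from the rational root theorem (±divisors of 324) is a root, so the roots are irrational. The cubic discriminant is Δ = 389127924 > 0, so there are three distinct real roots. p(0) = -324 and p(1) = 516 have opposite signs, so a root lies in (0, 1); Newton's method refines it to λ ≈ 0.3684. p(20) = 136 and p(21) = -324 have opposite signs, so a root lies in (20, 21); Newton's method refines it to λ ≈ 20.2969. p(43) = -324 and p(44) = 688 have opposite signs, so a root lies in (43, 44); Newton's method refines it to λ ≈ 43.3348. Check (Vieta): the three roots sum to 64, matching tr M = 64.
So the eigenvalues of A^T A are ≈ 0.3684, 20.2969, 43.3348 (all ≥ 0, as they must be for A^T A). The largest is λ_max ≈ 43.3348, hence ||A||_2 = sqrt(λ_max) ≈ 6.5829.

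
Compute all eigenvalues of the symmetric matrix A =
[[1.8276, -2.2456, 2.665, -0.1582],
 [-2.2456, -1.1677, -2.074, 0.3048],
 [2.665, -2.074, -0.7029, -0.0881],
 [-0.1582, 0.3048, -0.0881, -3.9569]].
sigma(A) ≈ {-4, -3, -2, 5}

A is real symmetric, so its spectrum consists of real eigenvalues. Expanding the characteristic polynomial of the displayed matrix gives
  det(λ I - A) = p(λ) = λ^4 + (4)λ^3 + (-19)λ^2 + (-105.9963)λ + (-119.9928).
Solving p(λ) = 0 yields eigenvalues ≈ -4, -3, -2, 5. (A is shown rounded to 4 decimals, so these recover the underlying integer eigenvalues to within that precision.)
Verification: the trace of A = -4 equals the sum of eigenvalues -4, and det(A) ≈ -119.9928 matches the eigenvalue product -120.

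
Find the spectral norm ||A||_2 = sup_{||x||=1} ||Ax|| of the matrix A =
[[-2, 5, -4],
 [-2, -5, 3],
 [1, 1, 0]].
||A||_2 ≈ 8.6797 (= sqrt(largest eigenvalue of A^T A))

||A||_2 = sigma_max(A) = sqrt(lambda_max(A^T A)). Form the symmetric matrix M = A^T A =
[[9, 1, 2],
 [1, 51, -35],
 [2, -35, 25]].
Its characteristic polynomial (trace, sum of principal 2x2 minors, determinant of M give the coefficients) is
  p(λ) = det(λ I - M) = λ^3 - 85λ^2 + 729λ - 81.
No integer candidate from the rational root theorem (±divisors of 81) is a root, so the roots are irrational. The cubic discriminant is Δ = 2181170592 > 0, so there are three distinct real roots. p(0) = -81 and p(1) = 564 have opposite signs, so a root lies in (0, 1); Newton's method refines it to λ ≈ 0.1126. p(9) = 324 and p(10) = -291 have opposite signs, so a root lies in (9, 10); Newton's method refines it to λ ≈ 9.5496. p(75) = -1656 and p(76) = 3339 have opposite signs, so a root lies in (75, 76); Newton's method refines it to λ ≈ 75.3379. Check (Vieta): the three roots sum to 85, matching tr M = 85.
So the eigenvalues of A^T A are ≈ 0.1126, 9.5496, 75.3379 (all ≥ 0, as they must be for A^T A). The largest is λ_max ≈ 75.3379, hence ||A||_2 = sqrt(λ_max) ≈ 8.6797.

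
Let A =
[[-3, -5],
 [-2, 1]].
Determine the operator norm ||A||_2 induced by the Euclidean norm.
||A||_2 = sqrt((39 + sqrt(845))/2) ≈ 5.8339 (= sqrt(largest eigenvalue of A^T A))

||A||_2 = sigma_max(A) = sqrt(lambda_max(A^T A)). Form the symmetric matrix M = A^T A =
[[13, 13],
 [13, 26]].
Its characteristic polynomial (trace, determinant of M give the coefficients) is
  p(λ) = det(λ I - M) = λ^2 - 39λ + 169.
For λ^2 - 39λ + 169 the discriminant is 845. It is nonnegative but not a perfect square, so the roots are real and irrational: λ = (39 ± sqrt(845))/2 ≈ 34.0344, 4.9656.
So the eigenvalues of A^T A are ≈ 4.9656, 34.0344 (all ≥ 0, as they must be for A^T A). The largest is λ_max = (39 + sqrt(845))/2 ≈ 34.0344, hence ||A||_2 = sqrt(λ_max) = sqrt((39 + sqrt(845))/2) ≈ 5.8339.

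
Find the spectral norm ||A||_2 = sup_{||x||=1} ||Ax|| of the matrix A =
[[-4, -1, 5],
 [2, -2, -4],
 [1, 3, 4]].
||A||_2 ≈ 8.4614 (= sqrt(largest eigenvalue of A^T A))

||A||_2 = sigma_max(A) = sqrt(lambda_max(A^T A)). Form the symmetric matrix M = A^T A =
[[21, 3, -24],
 [3, 14, 15],
 [-24, 15, 57]].
Its characteristic polynomial (trace, sum of principal 2x2 minors, determinant of M give the coefficients) is
  p(λ) = det(λ I - M) = λ^3 - 92λ^2 + 1479λ - 1296.
No integer candidate from the rational root theorem (±divisors of 1296) is a root, so the roots are irrational. The cubic discriminant is Δ = 4665725748 > 0, so there are three distinct real roots. p(0) = -1296 and p(1) = 92 have opposite signs, so a root lies in (0, 1); Newton's method refines it to λ ≈ 0.9295. p(19) = 452 and p(20) = -516 have opposite signs, so a root lies in (19, 20); Newton's method refines it to λ ≈ 19.4756. p(71) = -2148 and p(72) = 1512 have opposite signs, so a root lies in (71, 72); Newton's method refines it to λ ≈ 71.595. Check (Vieta): the three roots sum to 92, matching tr M = 92.
So the eigenvalues of A^T A are ≈ 0.9295, 19.4756, 71.595 (all ≥ 0, as they must be for A^T A). The largest is λ_max ≈ 71.595, hence ||A||_2 = sqrt(λ_max) ≈ 8.4614.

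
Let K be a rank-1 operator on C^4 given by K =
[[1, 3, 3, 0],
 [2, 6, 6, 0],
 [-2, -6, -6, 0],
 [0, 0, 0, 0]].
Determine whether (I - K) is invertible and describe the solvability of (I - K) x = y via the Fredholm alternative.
(I - K) is singular (det(I - K) = 0, i.e. 1 ∈ sigma(K)). (I - K) x = y is solvable iff y ⊥ ker((I - K)^*) = span{(1, 3, 3, 0)}, i.e. iff y_1 + 3y_2 + 3y_3 = 0. When solvable, the solutions are x = y + c·(1, 2, -2, 0), c arbitrary (ker(I - K) = span{(1, 2, -2, 0)}, dimension 1).

K has rank 1, so it is an outer product K = u v^T: every row of K is a multiple of one row vector. Reading off the entries, u = (1, 2, -2, 0) and v = (1, 3, 3, 0) (row i of K equals u_i·v^T). A rank-one matrix u v^T satisfies K u = u (v·u) and kills the (3)-dimensional subspace v^⊥, so its characteristic polynomial is lambda^3 (lambda - v·u) with v·u = tr K = 1. Hence the eigenvalues of I - K are 1 (multiplicity 3) and 1 - (1) = 0, so det(I - K) = 0. (Direct check: I - K =
[[0, -3, -3, 0],
 [-2, -5, -6, 0],
 [2, 6, 7, 0],
 [0, 0, 0, 1]]
has determinant 0.) So 1 is an eigenvalue of K and (I - K) is not invertible. The finite-dimensional Fredholm alternative says: either (I - K) is invertible, or ker(I - K) ≠ {0} and then range(I - K) = ker((I - K)^*)^⊥, with dim ker(I - K) = dim ker((I - K)^*). We are in the second case, so we need both kernels. Kernel of I - K: (I - K) u = u - u (v·u) = u - u = 0, so ker(I - K) = span{u} = span{(1, 2, -2, 0)} (it is exactly 1-dimensional because rank(I - K) = 3). Kernel of the adjoint: K is real, so (I - K)^* = I - K^T = I - v u^T, and (I - v u^T) v = v - v (u·v) = 0; hence ker((I - K)^*) = span{v} = span{(1, 3, 3, 0)}. Therefore (I - K) x = y is solvable iff <y, v> = 0, i.e. iff y_1 + 3y_2 + 3y_3 = 0. When this holds, K y = u (v·y) = 0, so (I - K) y = y and x = y is a particular solution; the full solution set is the line x = y + c·u = y + c·(1, 2, -2, 0), c ∈ C.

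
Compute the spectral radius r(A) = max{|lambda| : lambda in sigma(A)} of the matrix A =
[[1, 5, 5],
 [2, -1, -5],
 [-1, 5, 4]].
r(A) ≈ 4.0351

The eigenvalues of A are the roots of its characteristic polynomial. With M = A (coefficients from the trace, the sum of principal 2x2 minors, and det A):
  p(λ) = det(λ I - M) = λ^3 - 4λ^2 + 19λ - 51.
No integer candidate from the rational root theorem (±divisors of 51) is a root, so the roots are irrational. The cubic discriminant is Δ = -35175 < 0, so there is one real root and a complex-conjugate pair. p(3) = -3 and p(4) = 25 have opposite signs, so a root lies in (3, 4); Newton's method refines it to λ ≈ 3.1323. Dividing out (λ - (3.1323)) leaves approximately λ^2 - 0.8677λ + 16.2821. For λ^2 - 0.8677λ + 16.2821 the discriminant is -64.3753. It is negative, so the remaining roots are the complex-conjugate pair λ ≈ 0.4339 ± 4.0117i. Their product equals the constant term, so |λ|^2 ≈ 16.2821 and |λ| ≈ 4.0351.
Thus the eigenvalues (to 4 decimals) are 3.1323 (modulus 3.1323); 0.4339 ± 4.0117i (modulus 4.0351). The spectral radius is the largest modulus: r(A) ≈ 4.0351. (Cross-check: r(A) ≤ ||A||_2 ≈ 10.4736; equality holds whenever A is normal, though it can also hold for some non-normal A.)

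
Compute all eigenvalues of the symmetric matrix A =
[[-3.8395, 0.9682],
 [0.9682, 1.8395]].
sigma(A) ≈ {-4, 2}

A is real symmetric, so its spectrum consists of real eigenvalues. Expanding the characteristic polynomial of the displayed matrix gives
  det(λ I - A) = p(λ) = λ^2 + (2)λ + (-8).
Solving p(λ) = 0 yields eigenvalues ≈ -4, 2. (A is shown rounded to 4 decimals, so these recover the underlying integer eigenvalues to within that precision.)
Verification: the trace of A = -2 equals the sum of eigenvalues -2, and det(A) ≈ -8.0002 matches the eigenvalue product -8.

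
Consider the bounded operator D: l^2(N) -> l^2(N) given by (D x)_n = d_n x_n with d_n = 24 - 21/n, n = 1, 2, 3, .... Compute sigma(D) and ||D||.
sigma(D) = {24 - 21/n : n ≥ 1} ∪ {24}; ||D|| = 24

A bounded diagonal operator on l^2 with diagonal entries d_n has spectrum equal to the closure of {d_n : n ≥ 1}: every d_n is an eigenvalue (with eigenvector e_n), so {d_n} ⊂ sigma(D); the spectrum is closed, so its closure is too; and for lambda not in the closure, (D - lambda I) has bounded inverse (the diagonal entries 1/(d_n - lambda) are bounded). For our sequence d_n = 24 - 21/n, n = 1, 2, 3, ...:
  - {d_n} = {24 - 21/n : n ≥ 1}; the only limit point is 24
  - closure = {24 - 21/n : n ≥ 1} ∪ {24}
For the norm: a diagonal operator has ||D|| = sup_n |d_n|. Here d_n = 24 - 21/n increases monotonically from d_1 = 3 toward 24, with all terms in [3, 24); so sup_n |d_n| = 24 (the supremum is the limit, not attained). So ||D|| = 24.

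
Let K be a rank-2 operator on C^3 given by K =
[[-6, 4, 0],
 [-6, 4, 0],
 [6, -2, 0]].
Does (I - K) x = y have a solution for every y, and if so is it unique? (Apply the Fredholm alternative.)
(I - K) is invertible (det(I - K) = 3 ≠ 0), so for every y in C^3 the equation (I - K) x = y has a unique solution.

K has rank 2 and factors as K = U V^T = u1 v1^T + u2 v2^T with u1 = (0, 0, 2), v1 = (0, 1, 0), u2 = (2, 2, -2), v2 = (-3, 2, 0) (multiplying out reproduces the displayed K). The nonzero eigenvalues of U V^T coincide with those of the 2 x 2 matrix G = V^T U = [[v1·u1, v1·u2], [v2·u1, v2·u2]] = [[0, 2], [0, -2]], and by the Sylvester determinant identity det(I_3 - U V^T) = det(I_2 - V^T U) = det([[1, -2], [0, 3]]) = (1)(3) - (-2)(0) = 3. (Direct check: I - K =
[[7, -4, 0],
 [6, -3, 0],
 [-6, 2, 1]]
has determinant 3.) The finite-dimensional Fredholm alternative says: either (I - K) is invertible, or ker(I - K) ≠ {0} and then range(I - K) = ker((I - K)^*)^⊥, with dim ker(I - K) = dim ker((I - K)^*). Since det(I - K) ≠ 0, 1 is not an eigenvalue of K and ker(I - K) = {0}, so we are in the first case: for every y there is a unique x = (I - K)^(-1) y. (Explicitly, by the Woodbury identity, (I - U V^T)^(-1) = I + U (I_2 - G)^(-1) V^T.)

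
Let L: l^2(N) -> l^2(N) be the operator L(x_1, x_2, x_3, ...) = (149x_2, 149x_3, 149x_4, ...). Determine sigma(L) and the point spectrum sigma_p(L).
sigma(L) = closed disk {z in C : |z| ≤ 149}; sigma_p(L) = open disk {z in C : |z| < 149}

Note L = 149·V where V is the unit left shift (V x)_k = x_{k+1}; so sigma(L) = 149·sigma(V) and ||L|| = 149||V||. ||L x||^2 = 22201sum_{k≥2} |x_k|^2 ≤ 22201||x||^2, with equality on {x : x_1 = 0}, so ||L|| = 149. For any lambda with |lambda| < 149, set r = lambda/149 (|r| < 1); the vector x = (1, r, r^2, ...) is in l^2 and satisfies L x = 149(r, r^2, ...) = lambda x, so lambda is an eigenvalue. On the boundary |lambda| = 149 the geometric series diverges, so no l^2 eigenvector exists, but these lambda lie in the approximate point spectrum. Hence sigma(L) is the closed disk of radius 149 and sigma_p(L) is the open disk.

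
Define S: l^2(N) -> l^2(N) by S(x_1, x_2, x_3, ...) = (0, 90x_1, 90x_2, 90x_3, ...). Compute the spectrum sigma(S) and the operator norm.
sigma(S) = closed disk {z in C : |z| ≤ 90}; ||S|| = 90

Note S = 90·U where U is the unit right shift (U x)_k = x_{k-1} (with x_0 := 0); so ||S|| = 90||U|| and sigma(S) = 90·sigma(U). ||S x||^2 = sum_{k≥1} |90x_k|^2 = 8100||x||^2, so ||S|| = 90 and sigma(S) ⊂ {|z| ≤ 90}. For any |lambda| < 90, the equation (S - lambda I) x = 0 forces x_1 = 0, then 90x_k = lambda x_{k+1} ⇒ x = 0, so S has no eigenvalues. But (S - lambda I) is not surjective for |lambda| < 90: solving (S - lambda I) x = e_1 would require x_n proportional to (lambda/90)^(-n), which is not in l^2. So every |lambda| < 90 lies in the residual spectrum. The boundary |lambda| = 90 is in the approximate point spectrum (the spectrum is closed). Hence sigma(S) is the closed disk of radius 90.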